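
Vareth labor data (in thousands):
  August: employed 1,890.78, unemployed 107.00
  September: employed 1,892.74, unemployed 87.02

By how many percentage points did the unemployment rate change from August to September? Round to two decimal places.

The unemployment rate changed by −0.96 percentage points.

August: labor force = 1,890.78 + 107.00 = 1,997.78; u = 107.00/1,997.78 = 5.36%.
September: labor force = 1,892.74 + 87.02 = 1,979.76; u = 87.02/1,979.76 = 4.40%.
Change = 4.40% − 5.36% = −0.96 pp.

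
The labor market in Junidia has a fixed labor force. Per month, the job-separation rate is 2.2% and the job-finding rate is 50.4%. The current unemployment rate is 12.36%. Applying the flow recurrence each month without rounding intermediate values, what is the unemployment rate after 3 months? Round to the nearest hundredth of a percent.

With a fixed labor force, u_{t+1} = u_t + s·(1−u_t) − f·u_t = u_t·(1−s−f) + s.
Here 1−s−f = 0.474 and s = 0.022.
u_1 = 0.123600 × 0.474 + 0.022 = 0.080586.
u_2 = 0.080586 × 0.474 + 0.022 = 0.060198.
u_3 = 0.060198 × 0.474 + 0.022 = 0.050534.

Unemployment rate after three months ≈ 5.05%.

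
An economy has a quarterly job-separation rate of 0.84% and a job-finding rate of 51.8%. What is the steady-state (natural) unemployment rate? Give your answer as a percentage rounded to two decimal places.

Steady-state unemployment rate ≈ 1.60%.

At steady state the flows balance: s·E = f·U, so U/(E+U) = s/(s+f).
u* = 0.84 / (0.84 + 51.8) = 0.84 / 52.64 = 1.60%.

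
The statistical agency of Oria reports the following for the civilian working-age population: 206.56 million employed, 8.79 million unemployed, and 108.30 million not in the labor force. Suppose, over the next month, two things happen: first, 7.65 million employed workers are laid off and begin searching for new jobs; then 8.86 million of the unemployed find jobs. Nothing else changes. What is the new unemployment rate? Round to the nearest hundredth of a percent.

Initially, labor force = 206.56 + 8.79 = 215.35 million, so u = 8.79/215.35 = 4.08%.
After the first change, employed falls and unemployed rises by 7.65; labor force unchanged → E = 198.91, U = 16.44, labor force = 215.35 million.
After the second change, unemployed falls and employed rises by 8.86; labor force unchanged → E = 207.77, U = 7.58, labor force = 215.35 million.
New unemployment rate = 7.58 / 215.35 = 3.52%.

New unemployment rate ≈ 3.52%.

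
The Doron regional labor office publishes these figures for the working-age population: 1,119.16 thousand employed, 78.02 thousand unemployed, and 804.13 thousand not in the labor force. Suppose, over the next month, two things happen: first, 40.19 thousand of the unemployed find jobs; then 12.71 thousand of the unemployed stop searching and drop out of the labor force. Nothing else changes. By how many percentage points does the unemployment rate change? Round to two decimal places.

The unemployment rate changes by −4.40 percentage points.

Initially, labor force = 1,119.16 + 78.02 = 1,197.18 thousand, so u = 78.02/1,197.18 = 6.52%.
After the first change, unemployed falls and employed rises by 40.19; labor force unchanged → E = 1,159.35, U = 37.83, labor force = 1,197.18 thousand.
After the second change, unemployed and labor force both fall by 12.71 → E = 1,159.35, U = 25.12, labor force = 1,184.47 thousand.
New unemployment rate = 25.12 / 1,184.47 = 2.12%.
Change = 2.12% − 6.52% = −4.40 percentage points.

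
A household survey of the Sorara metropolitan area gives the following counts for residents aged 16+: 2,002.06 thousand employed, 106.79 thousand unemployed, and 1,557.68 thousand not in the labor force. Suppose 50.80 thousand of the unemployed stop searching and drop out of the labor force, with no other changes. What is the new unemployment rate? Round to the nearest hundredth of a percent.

New unemployment rate ≈ 2.72%.

Initially, labor force = 2,002.06 + 106.79 = 2,108.85 thousand, so u = 106.79/2,108.85 = 5.06%.
After the change, unemployed and labor force both fall by 50.80 → E = 2,002.06, U = 55.99, labor force = 2,058.05 thousand.
New unemployment rate = 55.99 / 2,058.05 = 2.72%.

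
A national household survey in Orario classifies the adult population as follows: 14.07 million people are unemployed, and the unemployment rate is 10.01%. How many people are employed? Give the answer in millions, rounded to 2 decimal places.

About 126.49 million are employed.

Labor force = U / u = 14.07 / 0.1001 ≈ 140.56 million.
Employed = labor force − unemployed = 140.56 − 14.07 = 126.49 million.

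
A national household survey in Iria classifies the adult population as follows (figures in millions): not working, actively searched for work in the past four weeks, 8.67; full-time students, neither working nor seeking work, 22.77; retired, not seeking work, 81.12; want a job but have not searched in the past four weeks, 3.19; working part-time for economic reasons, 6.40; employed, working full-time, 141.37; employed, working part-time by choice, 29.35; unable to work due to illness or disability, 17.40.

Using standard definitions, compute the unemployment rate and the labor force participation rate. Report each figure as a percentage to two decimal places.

Employed = 6.40 + 141.37 + 29.35 = 177.12 million (anyone who worked, including part-time for economic reasons, counts as employed).
Unemployed = 8.67 million.
Labor force = 177.12 + 8.67 = 185.79 million.
Not in labor force = 22.77 + 81.12 + 3.19 + 17.40 = 124.48 million (those not working and not actively searching are outside the labor force — including those who want a job but have given up searching).
Civilian working-age population = 185.79 + 124.48 = 310.27 million.
Unemployment rate = 8.67 / 185.79 = 4.67%.
Labor force participation rate = 185.79 / 310.27 = 59.88%.

Unemployment rate ≈ 4.67%; labor force participation rate ≈ 59.88%.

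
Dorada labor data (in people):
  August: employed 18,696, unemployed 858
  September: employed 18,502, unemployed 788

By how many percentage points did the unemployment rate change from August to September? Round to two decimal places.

August: labor force = 18,696 + 858 = 19,554; u = 858/19,554 = 4.39%.
September: labor force = 18,502 + 788 = 19,290; u = 788/19,290 = 4.09%.
Change = 4.09% − 4.39% = −0.30 pp.

The unemployment rate changed by −0.30 percentage points.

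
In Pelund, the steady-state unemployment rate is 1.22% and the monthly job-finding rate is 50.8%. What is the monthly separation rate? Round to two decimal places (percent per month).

From u* = s/(s+f): s = u·f/(1−u).
s = 0.0122 × 50.8 / (1 − 0.0122) = 0.6198 / 0.9878 ≈ 0.63% per month.

Separation rate ≈ 0.63% per month.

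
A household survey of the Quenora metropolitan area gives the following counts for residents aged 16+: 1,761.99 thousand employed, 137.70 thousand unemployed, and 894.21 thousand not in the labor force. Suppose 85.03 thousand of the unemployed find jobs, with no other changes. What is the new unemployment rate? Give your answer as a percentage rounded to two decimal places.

New unemployment rate ≈ 2.77%.

Initially, labor force = 1,761.99 + 137.70 = 1,899.69 thousand, so u = 137.70/1,899.69 = 7.25%.
After the change, unemployed falls and employed rises by 85.03; labor force unchanged → E = 1,847.02, U = 52.67, labor force = 1,899.69 thousand.
New unemployment rate = 52.67 / 1,899.69 = 2.77%.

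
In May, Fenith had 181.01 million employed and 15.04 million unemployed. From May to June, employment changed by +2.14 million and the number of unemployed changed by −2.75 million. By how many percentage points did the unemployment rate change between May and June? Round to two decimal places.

May: labor force = 181.01 + 15.04 = 196.05; u = 15.04/196.05 = 7.67%.
June: labor force = 183.15 + 12.29 = 195.44; u = 12.29/195.44 = 6.29%.
Change = 6.29% − 7.67% = −1.38 pp.

The unemployment rate changed by −1.38 percentage points.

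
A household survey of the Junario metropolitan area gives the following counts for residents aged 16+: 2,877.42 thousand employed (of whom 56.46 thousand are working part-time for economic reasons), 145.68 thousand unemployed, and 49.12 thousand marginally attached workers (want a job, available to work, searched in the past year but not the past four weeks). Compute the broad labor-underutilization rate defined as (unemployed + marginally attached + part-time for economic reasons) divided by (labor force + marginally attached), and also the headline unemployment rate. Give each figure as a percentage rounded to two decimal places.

Broad underutilization rate ≈ 8.18%; headline unemployment rate ≈ 4.82%.

Labor force = 2,877.42 + 145.68 = 3,023.10 thousand.
Numerator = 145.68 + 49.12 + 56.46 = 251.26 thousand.
Denominator = 3,023.10 + 49.12 = 3,072.22 thousand.
Broad rate = 251.26 / 3,072.22 = 8.18%.
Headline unemployment rate = 145.68 / 3,023.10 = 4.82%.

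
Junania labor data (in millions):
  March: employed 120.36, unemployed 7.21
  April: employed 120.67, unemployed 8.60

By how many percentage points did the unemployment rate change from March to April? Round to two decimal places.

The unemployment rate changed by +1.00 percentage points.

March: labor force = 120.36 + 7.21 = 127.57; u = 7.21/127.57 = 5.65%.
April: labor force = 120.67 + 8.60 = 129.27; u = 8.60/129.27 = 6.65%.
Change = 6.65% − 5.65% = +1.00 pp.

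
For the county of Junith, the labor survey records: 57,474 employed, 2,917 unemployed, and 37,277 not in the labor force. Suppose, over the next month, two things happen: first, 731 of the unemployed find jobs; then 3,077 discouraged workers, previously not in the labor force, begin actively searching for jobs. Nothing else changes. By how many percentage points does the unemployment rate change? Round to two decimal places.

Initially, labor force = 57,474 + 2,917 = 60,391, so u = 2,917/60,391 = 4.83%.
After the first change, unemployed falls and employed rises by 731; labor force unchanged → E = 58,205, U = 2,186, labor force = 60,391.
After the second change, unemployed and labor force both rise by 3,077 → E = 58,205, U = 5,263, labor force = 63,468.
New unemployment rate = 5,263 / 63,468 = 8.29%.
Change = 8.29% − 4.83% = +3.46 percentage points.

The unemployment rate changes by +3.46 percentage points.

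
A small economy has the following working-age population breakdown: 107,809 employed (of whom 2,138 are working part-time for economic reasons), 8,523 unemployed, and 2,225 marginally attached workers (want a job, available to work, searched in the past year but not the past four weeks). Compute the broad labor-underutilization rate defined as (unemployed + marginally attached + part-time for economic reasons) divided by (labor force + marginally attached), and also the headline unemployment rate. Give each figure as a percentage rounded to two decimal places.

Labor force = 107,809 + 8,523 = 116,332.
Numerator = 8,523 + 2,225 + 2,138 = 12,886.
Denominator = 116,332 + 2,225 = 118,557.
Broad rate = 12,886 / 118,557 = 10.87%.
Headline unemployment rate = 8,523 / 116,332 = 7.33%.

Broad underutilization rate ≈ 10.87%; headline unemployment rate ≈ 7.33%.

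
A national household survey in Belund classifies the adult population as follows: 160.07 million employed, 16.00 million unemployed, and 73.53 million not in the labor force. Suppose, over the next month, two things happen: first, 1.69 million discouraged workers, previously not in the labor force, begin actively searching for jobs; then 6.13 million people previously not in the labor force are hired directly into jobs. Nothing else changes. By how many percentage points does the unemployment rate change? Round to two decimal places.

Initially, labor force = 160.07 + 16.00 = 176.07 million, so u = 16.00/176.07 = 9.09%.
After the first change, unemployed and labor force both rise by 1.69 → E = 160.07, U = 17.69, labor force = 177.76 million.
After the second change, employed and labor force both rise by 6.13; unemployed unchanged → E = 166.20, U = 17.69, labor force = 183.89 million.
New unemployment rate = 17.69 / 183.89 = 9.62%.
Change = 9.62% − 9.09% = +0.53 percentage points.

The unemployment rate changes by +0.53 percentage points.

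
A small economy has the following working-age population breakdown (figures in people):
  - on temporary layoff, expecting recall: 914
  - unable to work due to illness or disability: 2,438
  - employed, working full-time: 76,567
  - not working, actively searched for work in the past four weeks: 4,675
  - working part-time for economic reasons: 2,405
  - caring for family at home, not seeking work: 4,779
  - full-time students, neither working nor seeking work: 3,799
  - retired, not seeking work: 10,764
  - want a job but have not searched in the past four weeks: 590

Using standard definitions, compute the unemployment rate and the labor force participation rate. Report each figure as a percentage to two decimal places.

Employed = 76,567 + 2,405 = 78,972 (anyone who worked, including part-time for economic reasons, counts as employed).
Unemployed = 914 + 4,675 = 5,589 (jobless and actively searching, or on temporary layoff).
Labor force = 78,972 + 5,589 = 84,561.
Not in labor force = 2,438 + 4,779 + 3,799 + 10,764 + 590 = 22,370 (those not working and not actively searching are outside the labor force — including those who want a job but have given up searching).
Civilian working-age population = 84,561 + 22,370 = 106,931.
Unemployment rate = 5,589 / 84,561 = 6.61%.
Labor force participation rate = 84,561 / 106,931 = 79.08%.

Unemployment rate ≈ 6.61%; labor force participation rate ≈ 79.08%.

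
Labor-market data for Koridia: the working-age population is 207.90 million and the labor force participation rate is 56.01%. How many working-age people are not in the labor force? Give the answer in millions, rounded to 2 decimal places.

About 91.46 million are not in the labor force.

Share not in the labor force = 1 − 0.5601 = 0.4399.
Not in labor force = 0.4399 × 207.90 ≈ 91.46 million.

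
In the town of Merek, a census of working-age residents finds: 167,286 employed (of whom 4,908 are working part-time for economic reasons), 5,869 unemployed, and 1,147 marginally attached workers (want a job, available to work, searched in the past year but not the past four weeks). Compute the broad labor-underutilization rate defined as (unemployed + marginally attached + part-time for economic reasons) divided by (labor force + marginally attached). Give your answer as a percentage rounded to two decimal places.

Labor force = 167,286 + 5,869 = 173,155.
Numerator = 5,869 + 1,147 + 4,908 = 11,924.
Denominator = 173,155 + 1,147 = 174,302.
Broad rate = 11,924 / 174,302 = 6.84%.

Broad underutilization rate ≈ 6.84%.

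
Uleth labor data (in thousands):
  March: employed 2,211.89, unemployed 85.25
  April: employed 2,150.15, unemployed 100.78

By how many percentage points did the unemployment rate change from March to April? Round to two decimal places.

The unemployment rate changed by +0.77 percentage points.

March: labor force = 2,211.89 + 85.25 = 2,297.14; u = 85.25/2,297.14 = 3.71%.
April: labor force = 2,150.15 + 100.78 = 2,250.93; u = 100.78/2,250.93 = 4.48%.
Change = 4.48% − 3.71% = +0.77 pp.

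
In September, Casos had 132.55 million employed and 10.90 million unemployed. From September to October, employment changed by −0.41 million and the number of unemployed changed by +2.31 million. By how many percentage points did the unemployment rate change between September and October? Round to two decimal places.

The unemployment rate changed by +1.49 percentage points.

September: labor force = 132.55 + 10.90 = 143.45; u = 10.90/143.45 = 7.60%.
October: labor force = 132.14 + 13.21 = 145.35; u = 13.21/145.35 = 9.09%.
Change = 9.09% − 7.60% = +1.49 pp.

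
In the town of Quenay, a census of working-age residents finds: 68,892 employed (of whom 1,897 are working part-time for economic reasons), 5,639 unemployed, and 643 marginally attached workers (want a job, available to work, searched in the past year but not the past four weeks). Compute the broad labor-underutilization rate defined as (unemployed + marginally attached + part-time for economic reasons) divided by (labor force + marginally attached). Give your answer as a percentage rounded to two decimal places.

Labor force = 68,892 + 5,639 = 74,531.
Numerator = 5,639 + 643 + 1,897 = 8,179.
Denominator = 74,531 + 643 = 75,174.
Broad rate = 8,179 / 75,174 = 10.88%.

Broad underutilization rate ≈ 10.88%.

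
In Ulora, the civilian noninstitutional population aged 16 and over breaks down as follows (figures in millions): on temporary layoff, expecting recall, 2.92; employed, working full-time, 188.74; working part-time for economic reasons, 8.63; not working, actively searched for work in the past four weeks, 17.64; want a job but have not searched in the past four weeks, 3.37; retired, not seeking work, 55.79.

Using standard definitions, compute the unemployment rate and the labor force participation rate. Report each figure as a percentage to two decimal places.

Unemployment rate ≈ 9.43%; labor force participation rate ≈ 78.65%.

Employed = 188.74 + 8.63 = 197.37 million (anyone who worked, including part-time for economic reasons, counts as employed).
Unemployed = 2.92 + 17.64 = 20.56 million (jobless and actively searching, or on temporary layoff).
Labor force = 197.37 + 20.56 = 217.93 million.
Not in labor force = 3.37 + 55.79 = 59.16 million (those not working and not actively searching are outside the labor force — including those who want a job but have given up searching).
Civilian working-age population = 217.93 + 59.16 = 277.09 million.
Unemployment rate = 20.56 / 217.93 = 9.43%.
Labor force participation rate = 217.93 / 277.09 = 78.65%.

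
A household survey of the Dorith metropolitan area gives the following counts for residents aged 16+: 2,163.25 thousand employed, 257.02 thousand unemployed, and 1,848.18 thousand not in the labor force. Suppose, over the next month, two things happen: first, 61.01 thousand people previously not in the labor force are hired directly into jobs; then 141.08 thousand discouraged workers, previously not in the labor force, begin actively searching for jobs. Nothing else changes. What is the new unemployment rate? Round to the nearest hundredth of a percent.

Initially, labor force = 2,163.25 + 257.02 = 2,420.27 thousand, so u = 257.02/2,420.27 = 10.62%.
After the first change, employed and labor force both rise by 61.01; unemployed unchanged → E = 2,224.26, U = 257.02, labor force = 2,481.28 thousand.
After the second change, unemployed and labor force both rise by 141.08 → E = 2,224.26, U = 398.10, labor force = 2,622.36 thousand.
New unemployment rate = 398.10 / 2,622.36 = 15.18%.

New unemployment rate ≈ 15.18%.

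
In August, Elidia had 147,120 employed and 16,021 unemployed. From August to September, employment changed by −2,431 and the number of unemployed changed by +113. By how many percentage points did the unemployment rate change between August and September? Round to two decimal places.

The unemployment rate changed by +0.21 percentage points.

August: labor force = 147,120 + 16,021 = 163,141; u = 16,021/163,141 = 9.82%.
September: labor force = 144,689 + 16,134 = 160,823; u = 16,134/160,823 = 10.03%.
Change = 10.03% − 9.82% = +0.21 pp.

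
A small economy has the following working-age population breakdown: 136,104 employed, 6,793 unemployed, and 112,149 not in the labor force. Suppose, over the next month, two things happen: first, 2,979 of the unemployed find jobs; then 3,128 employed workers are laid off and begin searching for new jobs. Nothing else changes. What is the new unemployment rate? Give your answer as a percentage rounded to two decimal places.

Initially, labor force = 136,104 + 6,793 = 142,897, so u = 6,793/142,897 = 4.75%.
After the first change, unemployed falls and employed rises by 2,979; labor force unchanged → E = 139,083, U = 3,814, labor force = 142,897.
After the second change, employed falls and unemployed rises by 3,128; labor force unchanged → E = 135,955, U = 6,942, labor force = 142,897.
New unemployment rate = 6,942 / 142,897 = 4.86%.

New unemployment rate ≈ 4.86%.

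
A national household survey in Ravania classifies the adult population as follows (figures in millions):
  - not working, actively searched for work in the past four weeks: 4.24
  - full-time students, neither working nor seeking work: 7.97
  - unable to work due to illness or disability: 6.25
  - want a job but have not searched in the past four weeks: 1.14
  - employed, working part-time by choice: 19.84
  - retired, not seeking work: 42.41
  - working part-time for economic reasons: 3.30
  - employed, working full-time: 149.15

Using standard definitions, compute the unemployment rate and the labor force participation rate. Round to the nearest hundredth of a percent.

Unemployment rate ≈ 2.40%; labor force participation rate ≈ 75.34%.

Employed = 19.84 + 3.30 + 149.15 = 172.29 million (anyone who worked, including part-time for economic reasons, counts as employed).
Unemployed = 4.24 million.
Labor force = 172.29 + 4.24 = 176.53 million.
Not in labor force = 7.97 + 6.25 + 1.14 + 42.41 = 57.77 million (those not working and not actively searching are outside the labor force — including those who want a job but have given up searching).
Civilian working-age population = 176.53 + 57.77 = 234.30 million.
Unemployment rate = 4.24 / 176.53 = 2.40%.
Labor force participation rate = 176.53 / 234.30 = 75.34%.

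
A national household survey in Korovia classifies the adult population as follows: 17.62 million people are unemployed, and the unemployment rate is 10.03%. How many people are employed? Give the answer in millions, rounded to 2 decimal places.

Labor force = U / u = 17.62 / 0.1003 ≈ 175.67 million.
Employed = labor force − unemployed = 175.67 − 17.62 = 158.05 million.

About 158.05 million are employed.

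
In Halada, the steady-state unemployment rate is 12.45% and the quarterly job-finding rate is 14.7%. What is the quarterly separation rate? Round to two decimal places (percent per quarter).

Separation rate ≈ 2.09% per quarter.

From u* = s/(s+f): s = u·f/(1−u).
s = 0.1245 × 14.7 / (1 − 0.1245) = 1.8301 / 0.8755 ≈ 2.09% per quarter.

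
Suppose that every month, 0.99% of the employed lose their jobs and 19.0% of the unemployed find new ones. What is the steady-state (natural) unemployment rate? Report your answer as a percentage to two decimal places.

At steady state the flows balance: s·E = f·U, so U/(E+U) = s/(s+f).
u* = 0.99 / (0.99 + 19.0) = 0.99 / 19.99 = 4.95%.

Steady-state unemployment rate ≈ 4.95%.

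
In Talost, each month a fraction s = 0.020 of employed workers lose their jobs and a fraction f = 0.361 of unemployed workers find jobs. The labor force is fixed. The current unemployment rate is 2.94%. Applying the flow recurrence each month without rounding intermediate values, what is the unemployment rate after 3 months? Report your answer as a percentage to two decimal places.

With a fixed labor force, u_{t+1} = u_t + s·(1−u_t) − f·u_t = u_t·(1−s−f) + s.
Here 1−s−f = 0.619 and s = 0.020.
u_1 = 0.029400 × 0.619 + 0.020 = 0.038199.
u_2 = 0.038199 × 0.619 + 0.020 = 0.043645.
u_3 = 0.043645 × 0.619 + 0.020 = 0.047016.

Unemployment rate after three months ≈ 4.70%.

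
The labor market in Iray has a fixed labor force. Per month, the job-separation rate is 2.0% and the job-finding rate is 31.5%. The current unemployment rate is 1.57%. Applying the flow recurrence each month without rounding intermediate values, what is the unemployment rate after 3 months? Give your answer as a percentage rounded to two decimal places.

Unemployment rate after three months ≈ 4.68%.

With a fixed labor force, u_{t+1} = u_t + s·(1−u_t) − f·u_t = u_t·(1−s−f) + s.
Here 1−s−f = 0.665 and s = 0.020.
u_1 = 0.015700 × 0.665 + 0.020 = 0.030441.
u_2 = 0.030441 × 0.665 + 0.020 = 0.040243.
u_3 = 0.040243 × 0.665 + 0.020 = 0.046762.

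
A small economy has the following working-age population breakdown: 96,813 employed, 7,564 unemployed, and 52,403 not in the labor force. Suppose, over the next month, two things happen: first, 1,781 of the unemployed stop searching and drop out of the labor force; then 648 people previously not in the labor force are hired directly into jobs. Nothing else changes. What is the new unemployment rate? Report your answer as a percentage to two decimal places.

Initially, labor force = 96,813 + 7,564 = 104,377, so u = 7,564/104,377 = 7.25%.
After the first change, unemployed and labor force both fall by 1,781 → E = 96,813, U = 5,783, labor force = 102,596.
After the second change, employed and labor force both rise by 648; unemployed unchanged → E = 97,461, U = 5,783, labor force = 103,244.
New unemployment rate = 5,783 / 103,244 = 5.60%.

New unemployment rate ≈ 5.60%.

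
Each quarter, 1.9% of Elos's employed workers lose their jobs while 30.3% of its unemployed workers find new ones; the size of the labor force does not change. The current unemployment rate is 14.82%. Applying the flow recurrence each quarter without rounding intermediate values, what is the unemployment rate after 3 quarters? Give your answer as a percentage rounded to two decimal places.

With a fixed labor force, u_{t+1} = u_t + s·(1−u_t) − f·u_t = u_t·(1−s−f) + s.
Here 1−s−f = 0.678 and s = 0.019.
u_1 = 0.148200 × 0.678 + 0.019 = 0.119480.
u_2 = 0.119480 × 0.678 + 0.019 = 0.100007.
u_3 = 0.100007 × 0.678 + 0.019 = 0.086805.

Unemployment rate after three quarters ≈ 8.68%.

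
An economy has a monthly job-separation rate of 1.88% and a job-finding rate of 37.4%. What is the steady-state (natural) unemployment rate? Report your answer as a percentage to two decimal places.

Steady-state unemployment rate ≈ 4.79%.

At steady state the flows balance: s·E = f·U, so U/(E+U) = s/(s+f).
u* = 1.88 / (1.88 + 37.4) = 1.88 / 39.28 = 4.79%.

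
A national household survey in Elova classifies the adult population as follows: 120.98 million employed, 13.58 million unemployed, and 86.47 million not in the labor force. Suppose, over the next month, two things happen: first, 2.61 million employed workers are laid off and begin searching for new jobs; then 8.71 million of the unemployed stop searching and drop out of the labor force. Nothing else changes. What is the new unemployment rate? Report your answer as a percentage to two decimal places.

New unemployment rate ≈ 5.94%.

Initially, labor force = 120.98 + 13.58 = 134.56 million, so u = 13.58/134.56 = 10.09%.
After the first change, employed falls and unemployed rises by 2.61; labor force unchanged → E = 118.37, U = 16.19, labor force = 134.56 million.
After the second change, unemployed and labor force both fall by 8.71 → E = 118.37, U = 7.48, labor force = 125.85 million.
New unemployment rate = 7.48 / 125.85 = 5.94%.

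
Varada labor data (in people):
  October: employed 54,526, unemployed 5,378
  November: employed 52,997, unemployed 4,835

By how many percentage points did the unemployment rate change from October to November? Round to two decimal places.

October: labor force = 54,526 + 5,378 = 59,904; u = 5,378/59,904 = 8.98%.
November: labor force = 52,997 + 4,835 = 57,832; u = 4,835/57,832 = 8.36%.
Change = 8.36% − 8.98% = −0.62 pp.

The unemployment rate changed by −0.62 percentage points.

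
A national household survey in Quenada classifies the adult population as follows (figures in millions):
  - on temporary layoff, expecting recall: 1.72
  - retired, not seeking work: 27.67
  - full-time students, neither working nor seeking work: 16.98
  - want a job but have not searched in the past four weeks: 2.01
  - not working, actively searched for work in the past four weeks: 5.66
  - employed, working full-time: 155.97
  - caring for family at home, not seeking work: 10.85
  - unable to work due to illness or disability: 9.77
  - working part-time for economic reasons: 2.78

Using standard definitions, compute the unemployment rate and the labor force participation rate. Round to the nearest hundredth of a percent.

Employed = 155.97 + 2.78 = 158.75 million (anyone who worked, including part-time for economic reasons, counts as employed).
Unemployed = 1.72 + 5.66 = 7.38 million (jobless and actively searching, or on temporary layoff).
Labor force = 158.75 + 7.38 = 166.13 million.
Not in labor force = 27.67 + 16.98 + 2.01 + 10.85 + 9.77 = 67.28 million (those not working and not actively searching are outside the labor force — including those who want a job but have given up searching).
Civilian working-age population = 166.13 + 67.28 = 233.41 million.
Unemployment rate = 7.38 / 166.13 = 4.44%.
Labor force participation rate = 166.13 / 233.41 = 71.18%.

Unemployment rate ≈ 4.44%; labor force participation rate ≈ 71.18%.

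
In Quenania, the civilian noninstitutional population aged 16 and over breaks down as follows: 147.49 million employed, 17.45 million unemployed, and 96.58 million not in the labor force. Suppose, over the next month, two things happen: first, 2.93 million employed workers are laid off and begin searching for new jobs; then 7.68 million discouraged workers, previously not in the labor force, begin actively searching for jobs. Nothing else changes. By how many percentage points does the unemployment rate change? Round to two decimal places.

The unemployment rate changes by +5.68 percentage points.

Initially, labor force = 147.49 + 17.45 = 164.94 million, so u = 17.45/164.94 = 10.58%.
After the first change, employed falls and unemployed rises by 2.93; labor force unchanged → E = 144.56, U = 20.38, labor force = 164.94 million.
After the second change, unemployed and labor force both rise by 7.68 → E = 144.56, U = 28.06, labor force = 172.62 million.
New unemployment rate = 28.06 / 172.62 = 16.26%.
Change = 16.26% − 10.58% = +5.68 percentage points.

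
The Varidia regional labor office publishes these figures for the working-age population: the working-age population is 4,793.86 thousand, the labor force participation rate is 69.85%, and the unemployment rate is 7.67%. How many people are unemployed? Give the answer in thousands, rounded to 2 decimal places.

About 256.83 thousand are unemployed.

Labor force = 0.6985 × 4,793.86 = 3,348.51 thousand.
Unemployed = 0.0767 × 3,348.51 ≈ 256.83 thousand.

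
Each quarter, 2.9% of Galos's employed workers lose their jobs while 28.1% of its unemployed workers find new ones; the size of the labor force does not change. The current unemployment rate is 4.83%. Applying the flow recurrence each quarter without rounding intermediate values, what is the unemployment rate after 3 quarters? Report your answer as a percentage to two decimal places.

Unemployment rate after three quarters ≈ 7.87%.

With a fixed labor force, u_{t+1} = u_t + s·(1−u_t) − f·u_t = u_t·(1−s−f) + s.
Here 1−s−f = 0.690 and s = 0.029.
u_1 = 0.048300 × 0.690 + 0.029 = 0.062327.
u_2 = 0.062327 × 0.690 + 0.029 = 0.072006.
u_3 = 0.072006 × 0.690 + 0.029 = 0.078684.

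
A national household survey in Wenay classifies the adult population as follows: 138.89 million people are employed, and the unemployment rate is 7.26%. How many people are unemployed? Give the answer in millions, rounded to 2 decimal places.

Let U be the number unemployed. The labor force is E + U, and U/(E+U) = 0.0726.
So U = 0.0726 × 138.89 / (1 − 0.0726) = 10.0834 / 0.9274 ≈ 10.87 million.

About 10.87 million are unemployed.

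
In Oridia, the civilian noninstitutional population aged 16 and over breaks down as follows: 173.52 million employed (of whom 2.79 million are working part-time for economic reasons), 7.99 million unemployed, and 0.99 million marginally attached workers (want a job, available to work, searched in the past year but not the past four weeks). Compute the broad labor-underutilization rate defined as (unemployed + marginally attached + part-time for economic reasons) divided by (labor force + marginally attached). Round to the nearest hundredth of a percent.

Broad underutilization rate ≈ 6.45%.

Labor force = 173.52 + 7.99 = 181.51 million.
Numerator = 7.99 + 0.99 + 2.79 = 11.77 million.
Denominator = 181.51 + 0.99 = 182.50 million.
Broad rate = 11.77 / 182.50 = 6.45%.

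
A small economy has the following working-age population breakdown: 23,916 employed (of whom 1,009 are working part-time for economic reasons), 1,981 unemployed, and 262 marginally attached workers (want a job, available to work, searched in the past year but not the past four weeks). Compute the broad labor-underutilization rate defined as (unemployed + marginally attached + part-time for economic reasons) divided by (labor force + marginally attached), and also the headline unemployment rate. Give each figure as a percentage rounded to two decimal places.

Broad underutilization rate ≈ 12.43%; headline unemployment rate ≈ 7.65%.

Labor force = 23,916 + 1,981 = 25,897.
Numerator = 1,981 + 262 + 1,009 = 3,252.
Denominator = 25,897 + 262 = 26,159.
Broad rate = 3,252 / 26,159 = 12.43%.
Headline unemployment rate = 1,981 / 25,897 = 7.65%.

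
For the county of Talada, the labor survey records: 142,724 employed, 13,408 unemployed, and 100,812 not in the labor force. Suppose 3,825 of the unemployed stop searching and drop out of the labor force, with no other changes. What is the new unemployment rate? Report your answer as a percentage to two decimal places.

Initially, labor force = 142,724 + 13,408 = 156,132, so u = 13,408/156,132 = 8.59%.
After the change, unemployed and labor force both fall by 3,825 → E = 142,724, U = 9,583, labor force = 152,307.
New unemployment rate = 9,583 / 152,307 = 6.29%.

New unemployment rate ≈ 6.29%.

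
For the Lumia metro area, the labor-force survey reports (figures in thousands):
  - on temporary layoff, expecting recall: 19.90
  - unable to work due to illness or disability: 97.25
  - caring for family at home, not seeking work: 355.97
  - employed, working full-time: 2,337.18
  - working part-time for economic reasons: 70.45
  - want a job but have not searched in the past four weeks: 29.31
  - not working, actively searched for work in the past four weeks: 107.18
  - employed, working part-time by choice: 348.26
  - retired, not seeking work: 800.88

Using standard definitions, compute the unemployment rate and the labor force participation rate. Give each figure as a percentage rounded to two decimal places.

Employed = 2,337.18 + 70.45 + 348.26 = 2,755.89 thousand (anyone who worked, including part-time for economic reasons, counts as employed).
Unemployed = 19.90 + 107.18 = 127.08 thousand (jobless and actively searching, or on temporary layoff).
Labor force = 2,755.89 + 127.08 = 2,882.97 thousand.
Not in labor force = 97.25 + 355.97 + 29.31 + 800.88 = 1,283.41 thousand (those not working and not actively searching are outside the labor force — including those who want a job but have given up searching).
Civilian working-age population = 2,882.97 + 1,283.41 = 4,166.38 thousand.
Unemployment rate = 127.08 / 2,882.97 = 4.41%.
Labor force participation rate = 2,882.97 / 4,166.38 = 69.20%.

Unemployment rate ≈ 4.41%; labor force participation rate ≈ 69.20%.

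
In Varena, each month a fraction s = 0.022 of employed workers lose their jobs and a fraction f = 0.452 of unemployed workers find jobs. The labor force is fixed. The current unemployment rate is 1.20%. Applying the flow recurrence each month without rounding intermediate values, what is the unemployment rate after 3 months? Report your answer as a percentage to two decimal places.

With a fixed labor force, u_{t+1} = u_t + s·(1−u_t) − f·u_t = u_t·(1−s−f) + s.
Here 1−s−f = 0.526 and s = 0.022.
u_1 = 0.012000 × 0.526 + 0.022 = 0.028312.
u_2 = 0.028312 × 0.526 + 0.022 = 0.036892.
u_3 = 0.036892 × 0.526 + 0.022 = 0.041405.

Unemployment rate after three months ≈ 4.14%.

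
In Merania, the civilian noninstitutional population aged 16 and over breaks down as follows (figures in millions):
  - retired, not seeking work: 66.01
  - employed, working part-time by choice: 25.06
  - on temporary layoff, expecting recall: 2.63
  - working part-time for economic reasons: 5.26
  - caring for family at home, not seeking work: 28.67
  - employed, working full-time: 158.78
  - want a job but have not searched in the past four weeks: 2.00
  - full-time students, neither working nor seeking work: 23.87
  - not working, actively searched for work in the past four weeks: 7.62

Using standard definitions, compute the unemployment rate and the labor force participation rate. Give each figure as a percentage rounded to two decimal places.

Unemployment rate ≈ 5.14%; labor force participation rate ≈ 62.32%.

Employed = 25.06 + 5.26 + 158.78 = 189.10 million (anyone who worked, including part-time for economic reasons, counts as employed).
Unemployed = 2.63 + 7.62 = 10.25 million (jobless and actively searching, or on temporary layoff).
Labor force = 189.10 + 10.25 = 199.35 million.
Not in labor force = 66.01 + 28.67 + 2.00 + 23.87 = 120.55 million (those not working and not actively searching are outside the labor force — including those who want a job but have given up searching).
Civilian working-age population = 199.35 + 120.55 = 319.90 million.
Unemployment rate = 10.25 / 199.35 = 5.14%.
Labor force participation rate = 199.35 / 319.90 = 62.32%.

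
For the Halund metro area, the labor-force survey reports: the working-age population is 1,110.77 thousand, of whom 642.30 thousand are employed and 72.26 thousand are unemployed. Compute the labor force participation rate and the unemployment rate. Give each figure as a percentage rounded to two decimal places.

Labor force = employed + unemployed = 642.30 + 72.26 = 714.56 thousand.
Unemployment rate = 72.26 / 714.56 = 10.11%.
Labor force participation rate = 714.56 / 1,110.77 = 64.33%.

Labor force participation rate ≈ 64.33%; unemployment rate ≈ 10.11%.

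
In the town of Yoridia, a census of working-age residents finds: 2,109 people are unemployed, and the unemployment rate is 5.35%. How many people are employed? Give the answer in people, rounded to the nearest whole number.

Labor force = U / u = 2,109 / 0.0535 ≈ 39,421.
Employed = labor force − unemployed = 39,421 − 2,109 = 37,312.

About 37,312 are employed.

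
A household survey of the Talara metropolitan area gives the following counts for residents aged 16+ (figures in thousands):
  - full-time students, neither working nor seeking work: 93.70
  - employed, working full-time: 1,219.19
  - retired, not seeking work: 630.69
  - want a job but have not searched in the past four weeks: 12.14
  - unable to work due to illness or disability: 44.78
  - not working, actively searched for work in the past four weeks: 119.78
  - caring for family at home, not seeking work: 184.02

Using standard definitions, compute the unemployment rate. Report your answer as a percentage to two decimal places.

Unemployment rate ≈ 8.95%.

Employed = 1,219.19 thousand.
Unemployed = 119.78 thousand.
Labor force = 1,219.19 + 119.78 = 1,338.97 thousand.
Unemployment rate = 119.78 / 1,338.97 = 8.95%.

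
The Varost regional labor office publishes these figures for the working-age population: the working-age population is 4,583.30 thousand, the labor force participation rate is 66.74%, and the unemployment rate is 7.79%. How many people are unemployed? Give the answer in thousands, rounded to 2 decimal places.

About 238.29 thousand are unemployed.

Labor force = 0.6674 × 4,583.30 = 3,058.89 thousand.
Unemployed = 0.0779 × 3,058.89 ≈ 238.29 thousand.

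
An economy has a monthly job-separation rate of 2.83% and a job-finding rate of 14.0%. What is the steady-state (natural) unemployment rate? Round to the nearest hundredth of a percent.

Steady-state unemployment rate ≈ 16.82%.

At steady state the flows balance: s·E = f·U, so U/(E+U) = s/(s+f).
u* = 2.83 / (2.83 + 14.0) = 2.83 / 16.83 = 16.82%.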